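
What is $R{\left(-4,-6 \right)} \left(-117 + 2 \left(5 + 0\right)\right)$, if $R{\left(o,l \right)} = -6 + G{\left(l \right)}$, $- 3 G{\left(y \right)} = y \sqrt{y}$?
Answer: $642 - 214 i \sqrt{6} \approx 642.0 - 524.19 i$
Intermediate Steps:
$G{\left(y \right)} = - \frac{y^{\frac{3}{2}}}{3}$ ($G{\left(y \right)} = - \frac{y \sqrt{y}}{3} = - \frac{y^{\frac{3}{2}}}{3}$)
$R{\left(o,l \right)} = -6 - \frac{l^{\frac{3}{2}}}{3}$
$R{\left(-4,-6 \right)} \left(-117 + 2 \left(5 + 0\right)\right) = \left(-6 - \frac{\left(-6\right)^{\frac{3}{2}}}{3}\right) \left(-117 + 2 \left(5 + 0\right)\right) = \left(-6 - \frac{\left(-6\right) i \sqrt{6}}{3}\right) \left(-117 + 2 \cdot 5\right) = \left(-6 + 2 i \sqrt{6}\right) \left(-117 + 10\right) = \left(-6 + 2 i \sqrt{6}\right) \left(-107\right) = 642 - 214 i \sqrt{6}$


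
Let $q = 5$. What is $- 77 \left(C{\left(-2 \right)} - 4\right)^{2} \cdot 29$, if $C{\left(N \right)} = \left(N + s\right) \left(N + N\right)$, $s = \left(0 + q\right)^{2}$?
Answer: $-20579328$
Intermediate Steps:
$s = 25$ ($s = \left(0 + 5\right)^{2} = 5^{2} = 25$)
$C{\left(N \right)} = 2 N \left(25 + N\right)$ ($C{\left(N \right)} = \left(N + 25\right) \left(N + N\right) = \left(25 + N\right) 2 N = 2 N \left(25 + N\right)$)
$- 77 \left(C{\left(-2 \right)} - 4\right)^{2} \cdot 29 = - 77 \left(2 \left(-2\right) \left(25 - 2\right) - 4\right)^{2} \cdot 29 = - 77 \left(2 \left(-2\right) 23 - 4\right)^{2} \cdot 29 = - 77 \left(-92 - 4\right)^{2} \cdot 29 = - 77 \left(-96\right)^{2} \cdot 29 = \left(-77\right) 9216 \cdot 29 = \left(-709632\right) 29 = -20579328$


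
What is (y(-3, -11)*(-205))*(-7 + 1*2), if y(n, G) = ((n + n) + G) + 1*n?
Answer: -20500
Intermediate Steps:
y(n, G) = G + 3*n (y(n, G) = (2*n + G) + n = (G + 2*n) + n = G + 3*n)
(y(-3, -11)*(-205))*(-7 + 1*2) = ((-11 + 3*(-3))*(-205))*(-7 + 1*2) = ((-11 - 9)*(-205))*(-7 + 2) = -20*(-205)*(-5) = 4100*(-5) = -20500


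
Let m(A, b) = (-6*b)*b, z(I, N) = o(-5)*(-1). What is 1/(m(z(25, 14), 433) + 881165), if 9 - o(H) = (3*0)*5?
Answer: -1/243769 ≈ -4.1022e-6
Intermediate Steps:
o(H) = 9 (o(H) = 9 - 3*0*5 = 9 - 0*5 = 9 - 1*0 = 9 + 0 = 9)
z(I, N) = -9 (z(I, N) = 9*(-1) = -9)
m(A, b) = -6*b²
1/(m(z(25, 14), 433) + 881165) = 1/(-6*433² + 881165) = 1/(-6*187489 + 881165) = 1/(-1124934 + 881165) = 1/(-243769) = -1/243769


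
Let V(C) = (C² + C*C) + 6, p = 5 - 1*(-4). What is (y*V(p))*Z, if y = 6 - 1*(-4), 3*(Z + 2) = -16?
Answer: -12320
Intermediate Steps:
Z = -22/3 (Z = -2 + (⅓)*(-16) = -2 - 16/3 = -22/3 ≈ -7.3333)
p = 9 (p = 5 + 4 = 9)
V(C) = 6 + 2*C² (V(C) = (C² + C²) + 6 = 2*C² + 6 = 6 + 2*C²)
y = 10 (y = 6 + 4 = 10)
(y*V(p))*Z = (10*(6 + 2*9²))*(-22/3) = (10*(6 + 2*81))*(-22/3) = (10*(6 + 162))*(-22/3) = (10*168)*(-22/3) = 1680*(-22/3) = -12320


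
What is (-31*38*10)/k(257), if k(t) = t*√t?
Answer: -11780*√257/66049 ≈ -2.8592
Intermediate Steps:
k(t) = t^(3/2)
(-31*38*10)/k(257) = (-31*38*10)/(257^(3/2)) = (-1178*10)/((257*√257)) = -11780*√257/66049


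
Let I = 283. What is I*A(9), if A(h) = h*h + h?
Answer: 25470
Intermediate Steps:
A(h) = h + h² (A(h) = h² + h = h + h²)
I*A(9) = 283*(9*(1 + 9)) = 283*(9*10) = 283*90 = 25470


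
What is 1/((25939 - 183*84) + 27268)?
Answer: 1/37835 ≈ 2.6431e-5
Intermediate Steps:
1/((25939 - 183*84) + 27268) = 1/((25939 - 15372) + 27268) = 1/(10567 + 27268) = 1/37835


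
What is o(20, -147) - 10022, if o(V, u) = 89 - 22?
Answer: -9955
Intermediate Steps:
o(V, u) = 67
o(20, -147) - 10022 = 67 - 10022 = -9955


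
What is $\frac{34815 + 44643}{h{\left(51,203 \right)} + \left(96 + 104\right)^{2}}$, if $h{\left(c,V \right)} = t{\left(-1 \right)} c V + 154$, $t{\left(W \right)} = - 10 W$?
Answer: $\frac{2337}{4226} \approx 0.55301$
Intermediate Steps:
$h{\left(c,V \right)} = 154 + 10 V c$ ($h{\left(c,V \right)} = \left(-10\right) \left(-1\right) c V + 154 = 10 c V + 154 = 10 V c + 154 = 154 + 10 V c$)
$\frac{34815 + 44643}{h{\left(51,203 \right)} + \left(96 + 104\right)^{2}} = \frac{34815 + 44643}{\left(154 + 10 \cdot 203 \cdot 51\right) + \left(96 + 104\right)^{2}} = \frac{79458}{\left(154 + 103530\right) + 200^{2}} = \frac{79458}{103684 + 40000} = \frac{79458}{143684} = 79458 \cdot \frac{1}{143684} = \frac{2337}{4226}$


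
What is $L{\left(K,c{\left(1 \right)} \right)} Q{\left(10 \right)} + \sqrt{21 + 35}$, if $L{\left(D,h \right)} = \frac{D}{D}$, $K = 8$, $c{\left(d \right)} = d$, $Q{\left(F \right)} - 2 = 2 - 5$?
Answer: $-1 + 2 \sqrt{14} \approx 6.4833$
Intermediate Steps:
$Q{\left(F \right)} = -1$ ($Q{\left(F \right)} = 2 + \left(2 - 5\right) = 2 - 3 = -1$)
$L{\left(D,h \right)} = 1$
$L{\left(K,c{\left(1 \right)} \right)} Q{\left(10 \right)} + \sqrt{21 + 35} = 1 \left(-1\right) + \sqrt{21 + 35} = -1 + \sqrt{56} = -1 + 2 \sqrt{14}$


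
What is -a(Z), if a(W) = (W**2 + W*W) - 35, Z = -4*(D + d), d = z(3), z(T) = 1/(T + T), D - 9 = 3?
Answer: -42317/9 ≈ -4701.9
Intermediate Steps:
D = 12 (D = 9 + 3 = 12)
z(T) = 1/(2*T)
d = 1/6 (d = (1/2)/3 = (1/2)*(1/3) = 1/6 ≈ 0.16667)
Z = -146/3 (Z = -4*(12 + 1/6) = -4*73/6 = -146/3 ≈ -48.667)
a(W) = -35 + 2*W**2 (a(W) = (W**2 + W**2) - 35 = 2*W**2 - 35 = -35 + 2*W**2)
-a(Z) = -(-35 + 2*(-146/3)**2) = -(-35 + 2*(21316/9)) = -(-35 + 42632/9) = -1*42317/9 = -42317/9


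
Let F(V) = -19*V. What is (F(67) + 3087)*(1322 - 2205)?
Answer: -1601762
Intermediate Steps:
(F(67) + 3087)*(1322 - 2205) = (-19*67 + 3087)*(1322 - 2205) = (-1273 + 3087)*(-883) = 1814*(-883) = -1601762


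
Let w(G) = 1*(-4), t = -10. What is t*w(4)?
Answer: 40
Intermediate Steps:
w(G) = -4
t*w(4) = -10*(-4) = 40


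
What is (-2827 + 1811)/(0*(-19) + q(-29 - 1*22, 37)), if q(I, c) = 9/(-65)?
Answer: 66040/9 ≈ 7337.8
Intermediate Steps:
q(I, c) = -9/65 (q(I, c) = 9*(-1/65) = -9/65)
(-2827 + 1811)/(0*(-19) + q(-29 - 1*22, 37)) = (-2827 + 1811)/(0*(-19) - 9/65) = -1016/(0 - 9/65) = -1016/(-9/65) = -1016*(-65/9) = 66040/9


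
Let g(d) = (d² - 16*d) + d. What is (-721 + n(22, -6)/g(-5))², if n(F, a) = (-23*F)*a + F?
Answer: 1191699441/2500 ≈ 4.7668e+5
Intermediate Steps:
g(d) = d² - 15*d
n(F, a) = F - 23*F*a (n(F, a) = -23*F*a + F = F - 23*F*a)
(-721 + n(22, -6)/g(-5))² = (-721 + (22*(1 - 23*(-6)))/((-5*(-15 - 5))))² = (-721 + (22*(1 + 138))/((-5*(-20))))² = (-721 + (22*139)/100)² = (-721 + 3058*(1/100))² = (-721 + 1529/50)² = (-34521/50)² = 1191699441/2500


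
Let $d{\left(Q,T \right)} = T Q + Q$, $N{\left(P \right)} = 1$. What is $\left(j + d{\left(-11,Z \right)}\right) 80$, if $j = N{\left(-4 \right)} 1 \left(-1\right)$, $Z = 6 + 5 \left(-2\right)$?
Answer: $2560$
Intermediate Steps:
$Z = -4$ ($Z = 6 - 10 = -4$)
$d{\left(Q,T \right)} = Q + Q T$ ($d{\left(Q,T \right)} = Q T + Q = Q + Q T$)
$j = -1$ ($j = 1 \cdot 1 \left(-1\right) = 1 \left(-1\right) = -1$)
$\left(j + d{\left(-11,Z \right)}\right) 80 = \left(-1 - 11 \left(1 - 4\right)\right) 80 = \left(-1 - -33\right) 80 = \left(-1 + 33\right) 80 = 32 \cdot 80 = 2560$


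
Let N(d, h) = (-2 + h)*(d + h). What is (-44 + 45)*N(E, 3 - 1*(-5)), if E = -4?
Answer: 24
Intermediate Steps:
(-44 + 45)*N(E, 3 - 1*(-5)) = (-44 + 45)*((3 - 1*(-5))² - 2*(-4) - 2*(3 - 1*(-5)) - 4*(3 - 1*(-5))) = 1*((3 + 5)² + 8 - 2*(3 + 5) - 4*(3 + 5)) = 1*(8² + 8 - 2*8 - 4*8) = 1*(64 + 8 - 16 - 32) = 1*24 = 24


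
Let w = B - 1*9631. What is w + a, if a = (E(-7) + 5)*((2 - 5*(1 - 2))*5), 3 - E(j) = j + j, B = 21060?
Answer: 12199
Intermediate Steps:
E(j) = 3 - 2*j (E(j) = 3 - (j + j) = 3 - 2*j)
w = 11429 (w = 21060 - 1*9631 = 21060 - 9631 = 11429)
a = 770 (a = ((3 - 2*(-7)) + 5)*((2 - 5*(1 - 2))*5) = ((3 + 14) + 5)*((2 - 5*(-1))*5) = (17 + 5)*((2 + 5)*5) = 22*(7*5) = 22*35 = 770)
w + a = 11429 + 770 = 12199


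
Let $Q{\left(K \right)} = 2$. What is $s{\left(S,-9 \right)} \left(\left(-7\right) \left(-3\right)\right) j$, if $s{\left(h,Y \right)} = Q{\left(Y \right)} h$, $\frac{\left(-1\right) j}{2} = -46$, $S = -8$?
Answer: $-30912$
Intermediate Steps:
$j = 92$ ($j = \left(-2\right) \left(-46\right) = 92$)
$s{\left(h,Y \right)} = 2 h$
$s{\left(S,-9 \right)} \left(\left(-7\right) \left(-3\right)\right) j = 2 \left(-8\right) \left(\left(-7\right) \left(-3\right)\right) 92 = \left(-16\right) 21 \cdot 92 = \left(-336\right) 92 = -30912$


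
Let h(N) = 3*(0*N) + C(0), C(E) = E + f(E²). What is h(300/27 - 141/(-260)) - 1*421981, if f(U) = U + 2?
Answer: -421979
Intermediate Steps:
f(U) = 2 + U
C(E) = 2 + E + E² (C(E) = E + (2 + E²) = 2 + E + E²)
h(N) = 2 (h(N) = 3*(0*N) + (2 + 0 + 0²) = 3*0 + (2 + 0 + 0) = 0 + 2 = 2)
h(300/27 - 141/(-260)) - 1*421981 = 2 - 1*421981 = 2 - 421981 = -421979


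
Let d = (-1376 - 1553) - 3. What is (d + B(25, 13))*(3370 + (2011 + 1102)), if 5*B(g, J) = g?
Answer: -18975741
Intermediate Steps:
B(g, J) = g/5
d = -2932 (d = -2929 - 3 = -2932)
(d + B(25, 13))*(3370 + (2011 + 1102)) = (-2932 + (⅕)*25)*(3370 + (2011 + 1102)) = (-2932 + 5)*(3370 + 3113) = -2927*6483 = -18975741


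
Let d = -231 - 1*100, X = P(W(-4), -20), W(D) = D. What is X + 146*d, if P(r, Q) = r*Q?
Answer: -48246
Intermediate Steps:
P(r, Q) = Q*r
X = 80 (X = -20*(-4) = 80)
d = -331 (d = -231 - 100 = -331)
X + 146*d = 80 + 146*(-331) = 80 - 48326 = -48246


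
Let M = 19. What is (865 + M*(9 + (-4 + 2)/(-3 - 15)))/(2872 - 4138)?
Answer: -9343/11394 ≈ -0.81999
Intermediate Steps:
(865 + M*(9 + (-4 + 2)/(-3 - 15)))/(2872 - 4138) = (865 + 19*(9 + (-4 + 2)/(-3 - 15)))/(2872 - 4138) = (865 + 19*(9 - 2/(-18)))/(-1266) = (865 + 19*(9 - 2*(-1/18)))*(-1/1266) = (865 + 19*(9 + ⅑))*(-1/1266) = (865 + 19*(82/9))*(-1/1266) = (865 + 1558/9)*(-1/1266) = (9343/9)*(-1/1266) = -9343/11394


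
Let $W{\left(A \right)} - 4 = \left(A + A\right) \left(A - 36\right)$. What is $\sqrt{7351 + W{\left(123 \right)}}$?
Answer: $\sqrt{28757} \approx 169.58$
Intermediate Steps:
$W{\left(A \right)} = 4 + 2 A \left(-36 + A\right)$ ($W{\left(A \right)} = 4 + \left(A + A\right) \left(A - 36\right) = 4 + 2 A \left(-36 + A\right)$)
$\sqrt{7351 + W{\left(123 \right)}} = \sqrt{7351 + \left(4 - 8856 + 2 \cdot 123^{2}\right)} = \sqrt{7351 + \left(4 - 8856 + 2 \cdot 15129\right)} = \sqrt{7351 + \left(4 - 8856 + 30258\right)} = \sqrt{7351 + 21406} = \sqrt{28757}$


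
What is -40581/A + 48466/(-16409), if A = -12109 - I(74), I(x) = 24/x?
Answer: 47919923/120524105 ≈ 0.39760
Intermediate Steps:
A = -448045/37 (A = -12109 - 24/74 = -12109 - 1*12/37 = -12109 - 12/37 = -448045/37 ≈ -12109.)
-40581/A + 48466/(-16409) = -40581/(-448045/37) + 48466/(-16409) = -40581*(-37/448045) + 48466*(-1/16409) = 1501497/448045 - 48466/16409 = 47919923/120524105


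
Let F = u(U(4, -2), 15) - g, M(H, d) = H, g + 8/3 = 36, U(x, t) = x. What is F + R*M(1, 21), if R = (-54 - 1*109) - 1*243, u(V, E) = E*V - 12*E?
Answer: -1678/3 ≈ -559.33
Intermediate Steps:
u(V, E) = -12*E + E*V
g = 100/3 (g = -8/3 + 36 = 100/3 ≈ 33.333)
R = -406 (R = (-54 - 109) - 243 = -163 - 243 = -406)
F = -460/3 (F = 15*(-12 + 4) - 1*100/3 = 15*(-8) - 100/3 = -120 - 100/3 = -460/3 ≈ -153.33)
F + R*M(1, 21) = -460/3 - 406*1 = -460/3 - 406 = -1678/3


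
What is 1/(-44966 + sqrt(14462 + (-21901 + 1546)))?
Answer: -44966/2021947049 - I*sqrt(5893)/2021947049 ≈ -2.2239e-5 - 3.7966e-8*I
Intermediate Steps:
1/(-44966 + sqrt(14462 + (-21901 + 1546))) = 1/(-44966 + sqrt(14462 - 20355)) = 1/(-44966 + sqrt(-5893)) = 1/(-44966 + I*sqrt(5893))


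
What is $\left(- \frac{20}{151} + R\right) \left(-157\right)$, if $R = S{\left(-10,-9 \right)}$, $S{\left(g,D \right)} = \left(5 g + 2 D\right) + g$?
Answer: $\frac{1852286}{151} \approx 12267.0$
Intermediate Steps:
$S{\left(g,D \right)} = 2 D + 6 g$ ($S{\left(g,D \right)} = \left(2 D + 5 g\right) + g = 2 D + 6 g$)
$R = -78$ ($R = 2 \left(-9\right) + 6 \left(-10\right) = -18 - 60 = -78$)
$\left(- \frac{20}{151} + R\right) \left(-157\right) = \left(- \frac{20}{151} - 78\right) \left(-157\right) = \left(- \frac{11798}{151}\right) \left(-157\right) = \frac{1852286}{151}$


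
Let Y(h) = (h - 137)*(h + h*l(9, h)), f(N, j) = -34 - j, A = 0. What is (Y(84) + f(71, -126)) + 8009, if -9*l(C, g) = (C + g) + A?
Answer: 49653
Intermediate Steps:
l(C, g) = -C/9 - g/9 (l(C, g) = -((C + g) + 0)/9 = -(C + g)/9 = -C/9 - g/9)
Y(h) = (-137 + h)*(h + h*(-1 - h/9)) (Y(h) = (h - 137)*(h + h*(-1/9*9 - h/9)) = (-137 + h)*(h + h*(-1 - h/9)))
(Y(84) + f(71, -126)) + 8009 = ((1/9)*84**2*(137 - 1*84) + (-34 - 1*(-126))) + 8009 = ((1/9)*7056*(137 - 84) + (-34 + 126)) + 8009 = ((1/9)*7056*53 + 92) + 8009 = (41552 + 92) + 8009 = 41644 + 8009 = 49653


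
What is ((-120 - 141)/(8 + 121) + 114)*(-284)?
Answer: -1367460/43 ≈ -31801.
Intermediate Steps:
((-120 - 141)/(8 + 121) + 114)*(-284) = (-261/129 + 114)*(-284) = (-261*1/129 + 114)*(-284) = (-87/43 + 114)*(-284) = (4815/43)*(-284) = -1367460/43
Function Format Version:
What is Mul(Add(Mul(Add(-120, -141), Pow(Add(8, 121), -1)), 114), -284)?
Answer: Rational(-1367460, 43) ≈ -31801.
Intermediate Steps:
Mul(Add(Mul(Add(-120, -141), Pow(Add(8, 121), -1)), 114), -284) = Mul(Add(Mul(-261, Pow(129, -1)), 114), -284) = Mul(Add(Mul(-261, Rational(1, 129)), 114), -284) = Mul(Add(Rational(-87, 43), 114), -284) = Mul(Rational(4815, 43), -284) = Rational(-1367460, 43)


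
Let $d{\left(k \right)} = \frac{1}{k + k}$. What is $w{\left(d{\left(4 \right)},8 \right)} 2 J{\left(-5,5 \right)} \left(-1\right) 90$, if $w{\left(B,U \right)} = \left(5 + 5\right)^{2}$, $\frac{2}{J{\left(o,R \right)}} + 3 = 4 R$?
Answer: $- \frac{36000}{17} \approx -2117.6$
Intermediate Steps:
$J{\left(o,R \right)} = \frac{2}{-3 + 4 R}$
$d{\left(k \right)} = \frac{1}{2 k}$
$w{\left(B,U \right)} = 100$ ($w{\left(B,U \right)} = 10^{2} = 100$)
$w{\left(d{\left(4 \right)},8 \right)} 2 J{\left(-5,5 \right)} \left(-1\right) 90 = 100 \cdot 2 \frac{2}{-3 + 4 \cdot 5} \left(-1\right) 90 = 100 \cdot 2 \frac{2}{-3 + 20} \left(-1\right) 90 = 100 \cdot 2 \cdot \frac{2}{17} \left(-1\right) 90 = 100 \cdot \frac{4}{17} \left(-1\right) 90 = 100 \left(- \frac{4}{17}\right) 90 = \left(- \frac{400}{17}\right) 90 = - \frac{36000}{17}$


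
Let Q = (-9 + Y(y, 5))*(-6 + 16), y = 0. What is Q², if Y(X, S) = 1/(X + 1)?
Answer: 6400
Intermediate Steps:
Y(X, S) = 1/(1 + X)
Q = -80 (Q = (-9 + 1/(1 + 0))*(-6 + 16) = (-9 + 1/1)*10 = (-9 + 1)*10 = -8*10 = -80)
Q² = (-80)² = 6400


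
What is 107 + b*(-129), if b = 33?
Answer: -4150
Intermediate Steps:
107 + b*(-129) = 107 + 33*(-129) = 107 - 4257 = -4150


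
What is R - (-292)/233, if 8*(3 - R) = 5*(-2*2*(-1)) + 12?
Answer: 59/233 ≈ 0.25322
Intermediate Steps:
R = -1 (R = 3 - (5*(-2*2*(-1)) + 12)/8 = 3 - (5*(-4*(-1)) + 12)/8 = 3 - (5*4 + 12)/8 = 3 - (20 + 12)/8 = 3 - 1/8*32 = 3 - 4 = -1)
R - (-292)/233 = -1 - (-292)/233 = -1 - 1*(-292/233) = -1 + 292/233 = 59/233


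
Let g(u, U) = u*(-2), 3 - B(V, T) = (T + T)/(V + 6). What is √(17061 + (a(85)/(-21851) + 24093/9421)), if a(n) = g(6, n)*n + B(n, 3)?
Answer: 3*√665346196438049101893463/18733102661 ≈ 130.63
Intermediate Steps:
B(V, T) = 3 - 2*T/(6 + V) (B(V, T) = 3 - (T + T)/(V + 6) = 3 - 2*T/(6 + V))
g(u, U) = -2*u
a(n) = -12*n + (12 + 3*n)/(6 + n) (a(n) = (-2*6)*n + (18 - 2*3 + 3*n)/(6 + n) = -12*n + (18 - 6 + 3*n)/(6 + n) = -12*n + (12 + 3*n)/(6 + n))
√(17061 + (a(85)/(-21851) + 24093/9421)) = √(17061 + ((3*(4 - 23*85 - 4*85²)/(6 + 85))/(-21851) + 24093/9421)) = √(17061 + ((3*(4 - 1955 - 4*7225)/91)*(-1/21851) + 24093*(1/9421))) = √(17061 + ((3*(1/91)*(4 - 1955 - 28900))*(-1/21851) + 24093/9421)) = √(17061 + ((3*(1/91)*(-30851))*(-1/21851) + 24093/9421)) = √(17061 + (-92553/91*(-1/21851) + 24093/9421)) = √(17061 + (92553/1988441 + 24093/9421)) = √(17061 + 48779450826/18733102661) = √(319654243950147/18733102661) = 3*√665346196438049101893463/18733102661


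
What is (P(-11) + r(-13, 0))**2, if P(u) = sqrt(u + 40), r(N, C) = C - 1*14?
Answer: (-14 + sqrt(29))**2 ≈ 74.215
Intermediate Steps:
r(N, C) = -14 + C (r(N, C) = C - 14 = -14 + C)
P(u) = sqrt(40 + u)
(P(-11) + r(-13, 0))**2 = (sqrt(40 - 11) + (-14 + 0))**2 = (sqrt(29) - 14)**2 = (-14 + sqrt(29))**2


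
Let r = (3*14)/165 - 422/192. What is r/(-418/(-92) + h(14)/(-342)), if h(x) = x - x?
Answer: -236003/551760 ≈ -0.42773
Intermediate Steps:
h(x) = 0
r = -10261/5280 (r = 42*(1/165) - 422*1/192 = 14/55 - 211/96 = -10261/5280 ≈ -1.9434)
r/(-418/(-92) + h(14)/(-342)) = -10261/(5280*(-418/(-92) + 0/(-342))) = -10261/(5280*(-418*(-1/92) + 0*(-1/342))) = -10261/(5280*(209/46 + 0)) = -10261/(5280*209/46) = -10261/5280*46/209 = -236003/551760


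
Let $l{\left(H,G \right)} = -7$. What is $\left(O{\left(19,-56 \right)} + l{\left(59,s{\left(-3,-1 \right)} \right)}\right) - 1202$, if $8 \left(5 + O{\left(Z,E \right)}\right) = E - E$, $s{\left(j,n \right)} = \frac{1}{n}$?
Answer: $-1214$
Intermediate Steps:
$O{\left(Z,E \right)} = -5$ ($O{\left(Z,E \right)} = -5 + \frac{E - E}{8} = -5 + \frac{1}{8} \cdot 0 = -5 + 0 = -5$)
$\left(O{\left(19,-56 \right)} + l{\left(59,s{\left(-3,-1 \right)} \right)}\right) - 1202 = \left(-5 - 7\right) - 1202 = -12 - 1202 = -1214$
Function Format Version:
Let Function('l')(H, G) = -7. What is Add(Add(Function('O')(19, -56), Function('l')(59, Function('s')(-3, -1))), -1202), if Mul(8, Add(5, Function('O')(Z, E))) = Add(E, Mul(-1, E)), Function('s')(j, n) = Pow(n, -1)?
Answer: -1214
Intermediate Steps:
Function('O')(Z, E) = -5 (Function('O')(Z, E) = Add(-5, Mul(Rational(1, 8), Add(E, Mul(-1, E)))) = Add(-5, Mul(Rational(1, 8), 0)) = Add(-5, 0) = -5)
Add(Add(Function('O')(19, -56), Function('l')(59, Function('s')(-3, -1))), -1202) = Add(Add(-5, -7), -1202) = Add(-12, -1202) = -1214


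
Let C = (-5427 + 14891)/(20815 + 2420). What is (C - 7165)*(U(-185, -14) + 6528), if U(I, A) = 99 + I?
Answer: -1072395301462/23235 ≈ -4.6154e+7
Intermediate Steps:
C = 9464/23235 ≈ 0.40732
(C - 7165)*(U(-185, -14) + 6528) = (9464/23235 - 7165)*((99 - 185) + 6528) = -166469311*(-86 + 6528)/23235 = -166469311/23235*6442 = -1072395301462/23235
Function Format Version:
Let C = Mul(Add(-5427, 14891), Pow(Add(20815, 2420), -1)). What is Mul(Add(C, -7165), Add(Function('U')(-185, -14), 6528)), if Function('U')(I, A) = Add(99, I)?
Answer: Rational(-1072395301462, 23235) ≈ -4.6154e+7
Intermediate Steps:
C = Rational(9464, 23235) (C = Mul(9464, Pow(23235, -1)) = Mul(9464, Rational(1, 23235)) = Rational(9464, 23235) ≈ 0.40732)
Mul(Add(C, -7165), Add(Function('U')(-185, -14), 6528)) = Mul(Add(Rational(9464, 23235), -7165), Add(Add(99, -185), 6528)) = Mul(Rational(-166469311, 23235), Add(-86, 6528)) = Mul(Rational(-166469311, 23235), 6442) = Rational(-1072395301462, 23235)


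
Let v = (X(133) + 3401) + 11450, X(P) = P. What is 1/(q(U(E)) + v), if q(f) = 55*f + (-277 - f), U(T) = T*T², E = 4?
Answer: 1/18163 ≈ 5.5057e-5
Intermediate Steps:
v = 14984 (v = (133 + 3401) + 11450 = 3534 + 11450 = 14984)
U(T) = T³
q(f) = -277 + 54*f
1/(q(U(E)) + v) = 1/((-277 + 54*4³) + 14984) = 1/((-277 + 54*64) + 14984) = 1/((-277 + 3456) + 14984) = 1/(3179 + 14984) = 1/18163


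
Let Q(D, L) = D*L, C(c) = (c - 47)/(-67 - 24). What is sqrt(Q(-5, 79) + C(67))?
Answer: I*sqrt(3272815)/91 ≈ 19.88*I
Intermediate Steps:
C(c) = 47/91 - c/91 (C(c) = (-47 + c)/(-91) = (-47 + c)*(-1/91) = 47/91 - c/91)
sqrt(Q(-5, 79) + C(67)) = sqrt(-5*79 + (47/91 - 1/91*67)) = sqrt(-395 + (47/91 - 67/91)) = sqrt(-395 - 20/91) = sqrt(-35965/91) = I*sqrt(3272815)/91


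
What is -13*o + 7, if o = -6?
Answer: 85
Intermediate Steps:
-13*o + 7 = -13*(-6) + 7 = 78 + 7 = 85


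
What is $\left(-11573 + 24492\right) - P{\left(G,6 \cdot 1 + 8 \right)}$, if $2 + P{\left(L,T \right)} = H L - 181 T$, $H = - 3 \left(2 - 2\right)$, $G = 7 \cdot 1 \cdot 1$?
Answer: $15455$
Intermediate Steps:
$G = 7$ ($G = 7 \cdot 1 = 7$)
$H = 0$ ($H = \left(-3\right) 0 = 0$)
$P{\left(L,T \right)} = -2 - 181 T$ ($P{\left(L,T \right)} = -2 + \left(0 L - 181 T\right) = -2 + \left(0 - 181 T\right) = -2 - 181 T$)
$\left(-11573 + 24492\right) - P{\left(G,6 \cdot 1 + 8 \right)} = \left(-11573 + 24492\right) - \left(-2 - 181 \left(6 \cdot 1 + 8\right)\right) = 12919 - \left(-2 - 181 \left(6 + 8\right)\right) = 12919 - \left(-2 - 2534\right) = 12919 - -2536 = 12919 + 2536 = 15455$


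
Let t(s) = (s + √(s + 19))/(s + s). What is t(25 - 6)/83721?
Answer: 1/167442 + √38/3181398 ≈ 7.9099e-6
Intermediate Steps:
t(s) = (s + √(19 + s))/(2*s) (t(s) = (s + √(19 + s))/((2*s)) = (s + √(19 + s))*(1/(2*s)) = (s + √(19 + s))/(2*s))
t(25 - 6)/83721 = (((25 - 6) + √(19 + (25 - 6)))/(2*(25 - 6)))/83721 = ((½)*(19 + √(19 + 19))/19)*(1/83721) = ((½)*(1/19)*(19 + √38))*(1/83721) = (½ + √38/38)*(1/83721) = 1/167442 + √38/3181398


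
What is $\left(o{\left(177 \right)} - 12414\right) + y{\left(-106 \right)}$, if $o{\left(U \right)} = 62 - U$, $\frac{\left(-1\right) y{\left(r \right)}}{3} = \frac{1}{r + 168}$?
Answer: $- \frac{776801}{62} \approx -12529.0$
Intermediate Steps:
$y{\left(r \right)} = - \frac{3}{168 + r}$ ($y{\left(r \right)} = - \frac{3}{r + 168} = - \frac{3}{168 + r}$)
$\left(o{\left(177 \right)} - 12414\right) + y{\left(-106 \right)} = \left(\left(62 - 177\right) - 12414\right) - \frac{3}{168 - 106} = \left(\left(62 - 177\right) - 12414\right) - \frac{3}{62} = \left(-115 - 12414\right) - \frac{3}{62} = -12529 - \frac{3}{62} = - \frac{776801}{62}$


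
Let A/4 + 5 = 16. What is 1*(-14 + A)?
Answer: 30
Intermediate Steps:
A = 44 (A = -20 + 4*16 = -20 + 64 = 44)
1*(-14 + A) = 1*(-14 + 44) = 1*30 = 30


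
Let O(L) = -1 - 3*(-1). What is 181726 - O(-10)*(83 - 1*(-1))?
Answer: 181558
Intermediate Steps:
O(L) = 2 (O(L) = -1 + 3 = 2)
181726 - O(-10)*(83 - 1*(-1)) = 181726 - 2*(83 - 1*(-1)) = 181726 - 2*(83 + 1) = 181726 - 2*84 = 181726 - 1*168 = 181726 - 168 = 181558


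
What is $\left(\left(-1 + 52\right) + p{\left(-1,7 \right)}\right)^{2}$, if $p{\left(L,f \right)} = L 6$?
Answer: $2025$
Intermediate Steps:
$p{\left(L,f \right)} = 6 L$
$\left(\left(-1 + 52\right) + p{\left(-1,7 \right)}\right)^{2} = \left(\left(-1 + 52\right) + 6 \left(-1\right)\right)^{2} = \left(51 - 6\right)^{2} = 45^{2} = 2025$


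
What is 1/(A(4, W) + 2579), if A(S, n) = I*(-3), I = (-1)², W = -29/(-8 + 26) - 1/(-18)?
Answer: 1/2576 ≈ 0.00038820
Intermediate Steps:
W = -14/9 (W = -29/18 - 1*(-1/18) = -29*1/18 + 1/18 = -29/18 + 1/18 = -14/9 ≈ -1.5556)
I = 1
A(S, n) = -3 (A(S, n) = 1*(-3) = -3)
1/(A(4, W) + 2579) = 1/(-3 + 2579) = 1/2576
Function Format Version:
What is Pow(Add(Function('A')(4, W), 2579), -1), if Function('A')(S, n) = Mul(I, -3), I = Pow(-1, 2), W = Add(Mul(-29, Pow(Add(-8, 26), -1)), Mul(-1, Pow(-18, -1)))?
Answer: Rational(1, 2576) ≈ 0.00038820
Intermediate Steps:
W = Rational(-14, 9) (W = Add(Mul(-29, Pow(18, -1)), Mul(-1, Rational(-1, 18))) = Add(Mul(-29, Rational(1, 18)), Rational(1, 18)) = Add(Rational(-29, 18), Rational(1, 18)) = Rational(-14, 9) ≈ -1.5556)
I = 1
Function('A')(S, n) = -3 (Function('A')(S, n) = Mul(1, -3) = -3)
Pow(Add(Function('A')(4, W), 2579), -1) = Pow(Add(-3, 2579), -1) = Pow(2576, -1) = Rational(1, 2576)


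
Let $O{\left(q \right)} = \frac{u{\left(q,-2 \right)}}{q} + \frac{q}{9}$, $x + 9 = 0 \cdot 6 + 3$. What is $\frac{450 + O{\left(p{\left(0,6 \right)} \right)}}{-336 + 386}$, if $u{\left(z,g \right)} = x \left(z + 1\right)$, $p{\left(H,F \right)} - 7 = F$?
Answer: $\frac{52063}{5850} \approx 8.8997$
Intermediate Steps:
$x = -6$ ($x = -9 + \left(0 \cdot 6 + 3\right) = -9 + \left(0 + 3\right) = -9 + 3 = -6$)
$p{\left(H,F \right)} = 7 + F$
$u{\left(z,g \right)} = -6 - 6 z$ ($u{\left(z,g \right)} = - 6 \left(z + 1\right) = - 6 \left(1 + z\right) = -6 - 6 z$)
$O{\left(q \right)} = \frac{q}{9} + \frac{-6 - 6 q}{q}$ ($O{\left(q \right)} = \frac{-6 - 6 q}{q} + \frac{q}{9} = \frac{q}{9} + \frac{-6 - 6 q}{q}$)
$\frac{450 + O{\left(p{\left(0,6 \right)} \right)}}{-336 + 386} = \frac{450 - \left(6 + \frac{6}{7 + 6} - \frac{7 + 6}{9}\right)}{-336 + 386} = \frac{450 - \left(\frac{41}{9} + \frac{6}{13}\right)}{50} = \left(450 - \frac{587}{117}\right) \frac{1}{50} = \frac{52063}{117} \cdot \frac{1}{50} = \frac{52063}{5850}$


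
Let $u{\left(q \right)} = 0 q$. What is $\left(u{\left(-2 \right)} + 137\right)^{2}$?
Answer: $18769$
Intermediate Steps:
$u{\left(q \right)} = 0$
$\left(u{\left(-2 \right)} + 137\right)^{2} = \left(0 + 137\right)^{2} = 137^{2} = 18769$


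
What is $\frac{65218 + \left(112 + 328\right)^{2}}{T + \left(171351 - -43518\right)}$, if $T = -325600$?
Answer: $- \frac{258818}{110731} \approx -2.3374$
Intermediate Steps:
$\frac{65218 + \left(112 + 328\right)^{2}}{T + \left(171351 - -43518\right)} = \frac{65218 + \left(112 + 328\right)^{2}}{-325600 + \left(171351 - -43518\right)} = \frac{65218 + 440^{2}}{-325600 + \left(171351 + 43518\right)} = \frac{65218 + 193600}{-325600 + 214869} = \frac{258818}{-110731} = 258818 \left(- \frac{1}{110731}\right) = - \frac{258818}{110731}$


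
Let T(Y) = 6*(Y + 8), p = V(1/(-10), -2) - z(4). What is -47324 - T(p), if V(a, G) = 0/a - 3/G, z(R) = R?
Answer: -47357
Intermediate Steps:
V(a, G) = -3/G (V(a, G) = 0 - 3/G = -3/G)
p = -5/2 (p = -3/(-2) - 1*4 = -3*(-½) - 4 = 3/2 - 4 = -5/2 ≈ -2.5000)
T(Y) = 48 + 6*Y (T(Y) = 6*(8 + Y) = 48 + 6*Y)
-47324 - T(p) = -47324 - (48 + 6*(-5/2)) = -47324 - (48 - 15) = -47324 - 1*33 = -47324 - 33 = -47357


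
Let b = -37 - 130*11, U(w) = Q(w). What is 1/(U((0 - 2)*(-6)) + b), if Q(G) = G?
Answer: -1/1455 ≈ -0.00068729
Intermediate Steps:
U(w) = w
b = -1467 (b = -37 - 1430 = -1467)
1/(U((0 - 2)*(-6)) + b) = 1/((0 - 2)*(-6) - 1467) = 1/(-2*(-6) - 1467) = 1/(12 - 1467) = 1/(-1455) = -1/1455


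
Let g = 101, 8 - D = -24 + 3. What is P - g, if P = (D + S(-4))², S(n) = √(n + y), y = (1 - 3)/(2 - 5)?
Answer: 2210/3 + 58*I*√30/3 ≈ 736.67 + 105.89*I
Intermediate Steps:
y = ⅔ (y = -2/(-3) = -2*(-⅓) = ⅔ ≈ 0.66667)
D = 29 (D = 8 - (-24 + 3) = 8 - 1*(-21) = 8 + 21 = 29)
S(n) = √(⅔ + n) (S(n) = √(n + ⅔) = √(⅔ + n))
P = (29 + I*√30/3)² (P = (29 + √(6 + 9*(-4))/3)² = (29 + √(6 - 36)/3)² = (29 + √(-30)/3)² = (29 + (I*√30)/3)² = (29 + I*√30/3)² ≈ 837.67 + 105.89*I)
P - g = (87 + I*√30)²/9 - 1*101 = (87 + I*√30)²/9 - 101 = -101 + (87 + I*√30)²/9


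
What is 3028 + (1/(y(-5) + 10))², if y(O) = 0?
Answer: 302801/100 ≈ 3028.0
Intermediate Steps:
3028 + (1/(y(-5) + 10))² = 3028 + (1/(0 + 10))² = 3028 + (1/10)² = 3028 + (⅒)² = 3028 + 1/100 = 302801/100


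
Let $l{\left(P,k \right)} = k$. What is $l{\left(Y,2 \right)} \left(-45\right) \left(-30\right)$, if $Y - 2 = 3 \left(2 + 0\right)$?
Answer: $2700$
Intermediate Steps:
$Y = 8$ ($Y = 2 + 3 \left(2 + 0\right) = 2 + 3 \cdot 2 = 2 + 6 = 8$)
$l{\left(Y,2 \right)} \left(-45\right) \left(-30\right) = 2 \left(-45\right) \left(-30\right) = \left(-90\right) \left(-30\right) = 2700$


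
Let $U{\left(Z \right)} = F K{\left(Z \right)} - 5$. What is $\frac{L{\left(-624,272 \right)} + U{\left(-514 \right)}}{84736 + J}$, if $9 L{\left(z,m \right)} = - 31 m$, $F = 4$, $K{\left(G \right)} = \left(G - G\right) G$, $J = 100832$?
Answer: $- \frac{8477}{1670112} \approx -0.0050757$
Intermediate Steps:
$K{\left(G \right)} = 0$ ($K{\left(G \right)} = 0 G = 0$)
$U{\left(Z \right)} = -5$ ($U{\left(Z \right)} = 4 \cdot 0 - 5 = 0 - 5 = -5$)
$L{\left(z,m \right)} = - \frac{31 m}{9}$ ($L{\left(z,m \right)} = \frac{\left(-31\right) m}{9} = - \frac{31 m}{9}$)
$\frac{L{\left(-624,272 \right)} + U{\left(-514 \right)}}{84736 + J} = \frac{\left(- \frac{31}{9}\right) 272 - 5}{84736 + 100832} = \frac{- \frac{8432}{9} - 5}{185568} = \left(- \frac{8477}{9}\right) \frac{1}{185568} = - \frac{8477}{1670112}$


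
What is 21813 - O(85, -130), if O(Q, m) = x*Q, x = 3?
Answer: 21558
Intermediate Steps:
O(Q, m) = 3*Q
21813 - O(85, -130) = 21813 - 3*85 = 21813 - 1*255 = 21813 - 255 = 21558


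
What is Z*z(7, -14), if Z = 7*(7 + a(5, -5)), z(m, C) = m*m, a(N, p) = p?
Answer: 686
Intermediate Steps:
z(m, C) = m²
Z = 14 (Z = 7*(7 - 5) = 7*2 = 14)
Z*z(7, -14) = 14*7² = 14*49 = 686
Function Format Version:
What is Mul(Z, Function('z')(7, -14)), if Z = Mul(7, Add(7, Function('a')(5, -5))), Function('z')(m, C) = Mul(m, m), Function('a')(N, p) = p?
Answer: 686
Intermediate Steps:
Function('z')(m, C) = Pow(m, 2)
Z = 14 (Z = Mul(7, Add(7, -5)) = Mul(7, 2) = 14)
Mul(Z, Function('z')(7, -14)) = Mul(14, Pow(7, 2)) = Mul(14, 49) = 686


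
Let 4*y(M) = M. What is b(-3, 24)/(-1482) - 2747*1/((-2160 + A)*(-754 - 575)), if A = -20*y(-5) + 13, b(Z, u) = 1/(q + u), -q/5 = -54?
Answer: -199951669/204792781284 ≈ -0.00097636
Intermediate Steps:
q = 270 (q = -5*(-54) = 270)
y(M) = M/4
b(Z, u) = 1/(270 + u)
A = 38 (A = -5*(-5) + 13 = -20*(-5/4) + 13 = 25 + 13 = 38)
b(-3, 24)/(-1482) - 2747*1/((-2160 + A)*(-754 - 575)) = 1/((270 + 24)*(-1482)) - 2747*1/((-2160 + 38)*(-754 - 575)) = -1/1482/294 - 2747/((-2122*(-1329))) = (1/294)*(-1/1482) - 2747/2820138 = -1/435708 - 2747*1/2820138 = -1/435708 - 2747/2820138 = -199951669/204792781284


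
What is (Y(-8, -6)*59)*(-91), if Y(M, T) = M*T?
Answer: -257712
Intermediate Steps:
(Y(-8, -6)*59)*(-91) = (-8*(-6)*59)*(-91) = (48*59)*(-91) = 2832*(-91) = -257712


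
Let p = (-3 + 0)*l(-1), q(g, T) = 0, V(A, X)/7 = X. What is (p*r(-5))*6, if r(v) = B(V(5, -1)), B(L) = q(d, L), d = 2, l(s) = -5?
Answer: 0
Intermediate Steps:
V(A, X) = 7*X
B(L) = 0
p = 15 (p = (-3 + 0)*(-5) = -3*(-5) = 15)
r(v) = 0
(p*r(-5))*6 = (15*0)*6 = 0*6 = 0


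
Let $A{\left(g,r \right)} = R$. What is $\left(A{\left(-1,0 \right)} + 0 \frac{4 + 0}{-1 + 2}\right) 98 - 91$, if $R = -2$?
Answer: $-287$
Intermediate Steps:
$A{\left(g,r \right)} = -2$
$\left(A{\left(-1,0 \right)} + 0 \frac{4 + 0}{-1 + 2}\right) 98 - 91 = \left(-2 + 0 \frac{4 + 0}{-1 + 2}\right) 98 - 91 = \left(-2 + 0 \cdot \frac{4}{1}\right) 98 - 91 = \left(-2 + 0 \cdot 4 \cdot 1\right) 98 - 91 = \left(-2 + 0 \cdot 4\right) 98 - 91 = \left(-2 + 0\right) 98 - 91 = \left(-2\right) 98 - 91 = -196 - 91 = -287$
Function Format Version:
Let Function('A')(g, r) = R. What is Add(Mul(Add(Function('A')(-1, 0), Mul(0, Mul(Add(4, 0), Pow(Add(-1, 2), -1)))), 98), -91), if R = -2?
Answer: -287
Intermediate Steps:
Function('A')(g, r) = -2
Add(Mul(Add(Function('A')(-1, 0), Mul(0, Mul(Add(4, 0), Pow(Add(-1, 2), -1)))), 98), -91) = Add(Mul(Add(-2, Mul(0, Mul(Add(4, 0), Pow(Add(-1, 2), -1)))), 98), -91) = Add(Mul(Add(-2, Mul(0, Mul(4, Pow(1, -1)))), 98), -91) = Add(Mul(Add(-2, Mul(0, Mul(4, 1))), 98), -91) = Add(Mul(Add(-2, Mul(0, 4)), 98), -91) = Add(Mul(Add(-2, 0), 98), -91) = Add(Mul(-2, 98), -91) = Add(-196, -91) = -287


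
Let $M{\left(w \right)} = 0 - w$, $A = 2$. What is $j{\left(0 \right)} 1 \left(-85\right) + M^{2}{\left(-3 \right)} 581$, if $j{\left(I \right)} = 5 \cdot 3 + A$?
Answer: $3784$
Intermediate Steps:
$j{\left(I \right)} = 17$ ($j{\left(I \right)} = 5 \cdot 3 + 2 = 15 + 2 = 17$)
$M{\left(w \right)} = - w$
$j{\left(0 \right)} 1 \left(-85\right) + M^{2}{\left(-3 \right)} 581 = 17 \cdot 1 \left(-85\right) + \left(\left(-1\right) \left(-3\right)\right)^{2} \cdot 581 = 17 \left(-85\right) + 3^{2} \cdot 581 = -1445 + 9 \cdot 581 = -1445 + 5229 = 3784$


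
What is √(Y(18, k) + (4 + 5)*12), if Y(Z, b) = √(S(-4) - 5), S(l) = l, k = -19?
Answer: √(108 + 3*I) ≈ 10.393 + 0.1443*I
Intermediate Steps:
Y(Z, b) = 3*I (Y(Z, b) = √(-4 - 5) = √(-9) = 3*I)
√(Y(18, k) + (4 + 5)*12) = √(3*I + (4 + 5)*12) = √(3*I + 9*12) = √(3*I + 108) = √(108 + 3*I)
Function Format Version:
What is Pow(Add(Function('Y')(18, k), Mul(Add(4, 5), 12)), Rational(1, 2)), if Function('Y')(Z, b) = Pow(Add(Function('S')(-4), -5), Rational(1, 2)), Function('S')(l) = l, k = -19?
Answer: Pow(Add(108, Mul(3, I)), Rational(1, 2)) ≈ Add(10.393, Mul(0.1443, I))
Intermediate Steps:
Function('Y')(Z, b) = Mul(3, I) (Function('Y')(Z, b) = Pow(Add(-4, -5), Rational(1, 2)) = Pow(-9, Rational(1, 2)) = Mul(3, I))
Pow(Add(Function('Y')(18, k), Mul(Add(4, 5), 12)), Rational(1, 2)) = Pow(Add(Mul(3, I), Mul(Add(4, 5), 12)), Rational(1, 2)) = Pow(Add(Mul(3, I), Mul(9, 12)), Rational(1, 2)) = Pow(Add(Mul(3, I), 108), Rational(1, 2)) = Pow(Add(108, Mul(3, I)), Rational(1, 2))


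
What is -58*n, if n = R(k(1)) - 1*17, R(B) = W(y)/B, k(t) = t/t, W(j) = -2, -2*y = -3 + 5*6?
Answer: 1102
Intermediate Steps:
y = -27/2 (y = -(-3 + 5*6)/2 = -(-3 + 30)/2 = -1/2*27 = -27/2 ≈ -13.500)
k(t) = 1
R(B) = -2/B
n = -19 (n = -2/1 - 1*17 = -2*1 - 17 = -2 - 17 = -19)
-58*n = -58*(-19) = 1102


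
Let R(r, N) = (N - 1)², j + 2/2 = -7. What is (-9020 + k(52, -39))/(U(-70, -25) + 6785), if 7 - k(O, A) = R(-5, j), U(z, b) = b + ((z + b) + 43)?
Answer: -4547/3354 ≈ -1.3557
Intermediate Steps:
j = -8 (j = -1 - 7 = -8)
U(z, b) = 43 + z + 2*b (U(z, b) = b + ((b + z) + 43) = b + (43 + b + z) = 43 + z + 2*b)
R(r, N) = (-1 + N)²
k(O, A) = -74 (k(O, A) = 7 - (-1 - 8)² = 7 - 1*(-9)² = 7 - 1*81 = 7 - 81 = -74)
(-9020 + k(52, -39))/(U(-70, -25) + 6785) = (-9020 - 74)/((43 - 70 + 2*(-25)) + 6785) = -9094/((43 - 70 - 50) + 6785) = -9094/(-77 + 6785) = -9094/6708 = -9094*1/6708 = -4547/3354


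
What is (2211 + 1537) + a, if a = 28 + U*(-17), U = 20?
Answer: 3436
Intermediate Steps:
a = -312 (a = 28 + 20*(-17) = 28 - 340 = -312)
(2211 + 1537) + a = (2211 + 1537) - 312 = 3748 - 312 = 3436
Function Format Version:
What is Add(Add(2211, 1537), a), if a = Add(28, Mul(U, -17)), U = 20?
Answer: 3436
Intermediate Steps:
a = -312 (a = Add(28, Mul(20, -17)) = Add(28, -340) = -312)
Add(Add(2211, 1537), a) = Add(Add(2211, 1537), -312) = Add(3748, -312) = 3436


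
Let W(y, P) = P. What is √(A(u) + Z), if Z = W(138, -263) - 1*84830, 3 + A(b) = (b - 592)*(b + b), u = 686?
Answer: 4*√2742 ≈ 209.46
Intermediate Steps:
A(b) = -3 + 2*b*(-592 + b) (A(b) = -3 + (b - 592)*(b + b) = -3 + (-592 + b)*(2*b) = -3 + 2*b*(-592 + b))
Z = -85093 (Z = -263 - 1*84830 = -263 - 84830 = -85093)
√(A(u) + Z) = √((-3 - 1184*686 + 2*686²) - 85093) = √((-3 - 812224 + 2*470596) - 85093) = √((-3 - 812224 + 941192) - 85093) = √(128965 - 85093) = √43872 = 4*√2742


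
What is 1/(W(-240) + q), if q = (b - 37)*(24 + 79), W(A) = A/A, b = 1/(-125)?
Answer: -125/476353 ≈ -0.00026241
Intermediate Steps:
b = -1/125 ≈ -0.0080000
W(A) = 1
q = -476478/125 (q = (-1/125 - 37)*(24 + 79) = -4626/125*103 = -476478/125 ≈ -3811.8)
1/(W(-240) + q) = 1/(1 - 476478/125) = 1/(-476353/125) = -125/476353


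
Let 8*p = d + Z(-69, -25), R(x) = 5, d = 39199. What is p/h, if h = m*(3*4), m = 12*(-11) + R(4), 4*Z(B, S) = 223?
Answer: -157019/48768 ≈ -3.2197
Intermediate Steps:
Z(B, S) = 223/4 (Z(B, S) = (1/4)*223 = 223/4)
m = -127 (m = 12*(-11) + 5 = -132 + 5 = -127)
p = 157019/32 (p = (39199 + 223/4)/8 = (1/8)*(157019/4) = 157019/32 ≈ 4906.8)
h = -1524 (h = -381*4 = -127*12 = -1524)
p/h = (157019/32)/(-1524) = (157019/32)*(-1/1524) = -157019/48768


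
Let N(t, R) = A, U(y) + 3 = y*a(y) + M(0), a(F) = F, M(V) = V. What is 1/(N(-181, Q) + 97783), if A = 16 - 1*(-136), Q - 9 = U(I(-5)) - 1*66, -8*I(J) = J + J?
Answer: 1/97935 ≈ 1.0211e-5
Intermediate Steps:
I(J) = -J/4 (I(J) = -(J + J)/8 = -J/4)
U(y) = -3 + y**2 (U(y) = -3 + (y*y + 0) = -3 + (y**2 + 0) = -3 + y**2)
Q = -935/16 (Q = 9 + ((-3 + (-1/4*(-5))**2) - 1*66) = 9 + ((-3 + (5/4)**2) - 66) = 9 + ((-3 + 25/16) - 66) = 9 + (-23/16 - 66) = 9 - 1079/16 = -935/16 ≈ -58.438)
A = 152 (A = 16 + 136 = 152)
N(t, R) = 152
1/(N(-181, Q) + 97783) = 1/(152 + 97783) = 1/97935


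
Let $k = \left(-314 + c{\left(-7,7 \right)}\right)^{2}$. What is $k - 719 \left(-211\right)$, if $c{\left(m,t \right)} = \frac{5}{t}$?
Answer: $\frac{12242990}{49} \approx 2.4986 \cdot 10^{5}$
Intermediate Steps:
$k = \frac{4809249}{49}$ ($k = \left(-314 + \frac{5}{7}\right)^{2} = \left(- \frac{2193}{7}\right)^{2} = \frac{4809249}{49} \approx 98148.0$)
$k - 719 \left(-211\right) = \frac{4809249}{49} - 719 \left(-211\right) = \frac{4809249}{49} - -151709 = \frac{4809249}{49} + 151709 = \frac{12242990}{49}$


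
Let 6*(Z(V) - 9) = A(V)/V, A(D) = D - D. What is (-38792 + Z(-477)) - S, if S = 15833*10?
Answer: -197113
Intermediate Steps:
A(D) = 0
Z(V) = 9 (Z(V) = 9 + (0/V)/6 = 9 + (⅙)*0 = 9 + 0 = 9)
S = 158330
(-38792 + Z(-477)) - S = (-38792 + 9) - 1*158330 = -38783 - 158330 = -197113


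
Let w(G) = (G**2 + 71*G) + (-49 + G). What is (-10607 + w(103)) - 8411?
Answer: -1042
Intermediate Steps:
w(G) = -49 + G**2 + 72*G
(-10607 + w(103)) - 8411 = (-10607 + (-49 + 103**2 + 72*103)) - 8411 = (-10607 + (-49 + 10609 + 7416)) - 8411 = (-10607 + 17976) - 8411 = 7369 - 8411 = -1042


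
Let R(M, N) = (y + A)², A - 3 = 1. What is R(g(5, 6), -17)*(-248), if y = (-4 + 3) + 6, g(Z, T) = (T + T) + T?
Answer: -20088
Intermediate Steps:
g(Z, T) = 3*T (g(Z, T) = 2*T + T = 3*T)
A = 4 (A = 3 + 1 = 4)
y = 5 (y = -1 + 6 = 5)
R(M, N) = 81 (R(M, N) = (5 + 4)² = 9² = 81)
R(g(5, 6), -17)*(-248) = 81*(-248) = -20088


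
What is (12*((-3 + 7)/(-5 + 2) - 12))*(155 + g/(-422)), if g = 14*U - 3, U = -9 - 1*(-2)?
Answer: -5240880/211 ≈ -24838.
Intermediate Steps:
U = -7 (U = -9 + 2 = -7)
g = -101 (g = 14*(-7) - 3 = -98 - 3 = -101)
(12*((-3 + 7)/(-5 + 2) - 12))*(155 + g/(-422)) = (12*((-3 + 7)/(-5 + 2) - 12))*(155 - 101/(-422)) = (12*(4/(-3) - 12))*(155 - 101*(-1/422)) = (12*(4*(-⅓) - 12))*(155 + 101/422) = (12*(-4/3 - 12))*(65511/422) = (12*(-40/3))*(65511/422) = -160*65511/422 = -5240880/211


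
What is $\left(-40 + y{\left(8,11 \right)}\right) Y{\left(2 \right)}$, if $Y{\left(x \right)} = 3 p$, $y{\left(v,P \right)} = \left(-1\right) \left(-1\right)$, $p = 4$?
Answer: $-468$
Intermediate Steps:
$y{\left(v,P \right)} = 1$
$Y{\left(x \right)} = 12$ ($Y{\left(x \right)} = 3 \cdot 4 = 12$)
$\left(-40 + y{\left(8,11 \right)}\right) Y{\left(2 \right)} = \left(-40 + 1\right) 12 = \left(-39\right) 12 = -468$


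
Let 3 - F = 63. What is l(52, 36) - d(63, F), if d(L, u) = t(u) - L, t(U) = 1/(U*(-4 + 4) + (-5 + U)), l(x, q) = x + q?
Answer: 9816/65 ≈ 151.02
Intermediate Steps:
l(x, q) = q + x
F = -60 (F = 3 - 1*63 = 3 - 63 = -60)
t(U) = 1/(-5 + U) (t(U) = 1/(U*0 + (-5 + U)) = 1/(0 + (-5 + U)) = 1/(-5 + U))
d(L, u) = 1/(-5 + u) - L
l(52, 36) - d(63, F) = (36 + 52) - (1 - 1*63*(-5 - 60))/(-5 - 60) = 88 - (1 - 1*63*(-65))/(-65) = 88 - (-1)*(1 + 4095)/65 = 88 - (-1)*4096/65 = 88 - 1*(-4096/65) = 88 + 4096/65 = 9816/65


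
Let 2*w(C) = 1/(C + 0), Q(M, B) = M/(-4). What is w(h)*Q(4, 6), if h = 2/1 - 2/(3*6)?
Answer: -9/34 ≈ -0.26471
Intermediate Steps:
Q(M, B) = -M/4 (Q(M, B) = M*(-1/4) = -M/4)
h = 17/9 (h = 2*1 - 2/18 = 2 - 2*1/18 = 2 - 1/9 = 17/9 ≈ 1.8889)
w(C) = 1/(2*C) (w(C) = 1/(2*(C + 0)) = 1/(2*C))
w(h)*Q(4, 6) = (1/(2*(17/9)))*(-1/4*4) = ((1/2)*(9/17))*(-1) = (9/34)*(-1) = -9/34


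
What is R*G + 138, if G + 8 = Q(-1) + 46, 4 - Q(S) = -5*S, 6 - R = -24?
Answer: 1248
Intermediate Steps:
R = 30 (R = 6 - 1*(-24) = 6 + 24 = 30)
Q(S) = 4 + 5*S (Q(S) = 4 - (-5)*S = 4 + 5*S)
G = 37 (G = -8 + ((4 + 5*(-1)) + 46) = -8 + ((4 - 5) + 46) = -8 + (-1 + 46) = -8 + 45 = 37)
R*G + 138 = 30*37 + 138 = 1110 + 138 = 1248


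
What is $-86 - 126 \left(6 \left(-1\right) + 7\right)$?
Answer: $-212$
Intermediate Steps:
$-86 - 126 \left(6 \left(-1\right) + 7\right) = -86 - 126 \left(-6 + 7\right) = -86 - 126 = -212$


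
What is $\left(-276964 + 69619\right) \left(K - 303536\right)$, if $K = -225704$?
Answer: $109735267800$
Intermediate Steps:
$\left(-276964 + 69619\right) \left(K - 303536\right) = \left(-276964 + 69619\right) \left(-225704 - 303536\right) = \left(-207345\right) \left(-529240\right) = 109735267800$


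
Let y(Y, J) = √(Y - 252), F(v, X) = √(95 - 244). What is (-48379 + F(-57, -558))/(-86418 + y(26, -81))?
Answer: (48379 - I*√149)/(86418 - I*√226) ≈ 0.55983 - 4.3863e-5*I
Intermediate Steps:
F(v, X) = I*√149 (F(v, X) = √(-149) = I*√149)
y(Y, J) = √(-252 + Y)
(-48379 + F(-57, -558))/(-86418 + y(26, -81)) = (-48379 + I*√149)/(-86418 + √(-252 + 26)) = (-48379 + I*√149)/(-86418 + √(-226)) = (-48379 + I*√149)/(-86418 + I*√226)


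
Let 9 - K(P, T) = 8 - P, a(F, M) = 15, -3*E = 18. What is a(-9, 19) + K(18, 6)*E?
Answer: -99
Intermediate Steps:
E = -6 (E = -⅓*18 = -6)
K(P, T) = 1 + P (K(P, T) = 9 - (8 - P) = 9 + (-8 + P) = 1 + P)
a(-9, 19) + K(18, 6)*E = 15 + (1 + 18)*(-6) = 15 + 19*(-6) = 15 - 114 = -99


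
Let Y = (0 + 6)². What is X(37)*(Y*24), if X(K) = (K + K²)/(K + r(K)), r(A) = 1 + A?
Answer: 404928/25 ≈ 16197.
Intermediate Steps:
X(K) = (K + K²)/(1 + 2*K) (X(K) = (K + K²)/(K + (1 + K)) = (K + K²)/(1 + 2*K))
Y = 36 (Y = 6² = 36)
X(37)*(Y*24) = (37*(1 + 37)/(1 + 2*37))*(36*24) = (37*38/(1 + 74))*864 = (37*38/75)*864 = (37*(1/75)*38)*864 = (1406/75)*864 = 404928/25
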